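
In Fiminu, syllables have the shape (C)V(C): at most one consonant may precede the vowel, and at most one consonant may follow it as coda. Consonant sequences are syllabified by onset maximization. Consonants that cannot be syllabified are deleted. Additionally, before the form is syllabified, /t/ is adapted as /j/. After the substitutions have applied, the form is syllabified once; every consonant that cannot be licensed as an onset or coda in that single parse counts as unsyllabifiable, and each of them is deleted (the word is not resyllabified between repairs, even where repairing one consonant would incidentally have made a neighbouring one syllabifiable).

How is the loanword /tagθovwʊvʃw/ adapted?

Substitution: /t/ → /j/, giving /jagθovwʊvʃw/.
Under (C)V(C), the unsyllabifiable consonants are /ʃ/, /w/ (at most one coda consonant is licensed; onsets are limited to one consonant).
Deletion applies to /ʃ/, /w/.

jagθovwʊv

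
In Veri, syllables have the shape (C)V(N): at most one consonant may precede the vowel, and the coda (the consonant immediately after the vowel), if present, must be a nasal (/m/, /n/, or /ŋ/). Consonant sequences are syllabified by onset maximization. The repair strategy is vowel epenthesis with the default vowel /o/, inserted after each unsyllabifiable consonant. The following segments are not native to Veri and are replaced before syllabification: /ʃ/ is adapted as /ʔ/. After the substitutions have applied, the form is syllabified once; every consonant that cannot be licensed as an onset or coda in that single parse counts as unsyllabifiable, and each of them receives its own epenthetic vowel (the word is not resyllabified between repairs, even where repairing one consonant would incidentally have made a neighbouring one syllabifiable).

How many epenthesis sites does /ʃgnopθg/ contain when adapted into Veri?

After substitution the input is /ʔgnopθg/.
The unsyllabifiable consonants are /ʔ/, /g/, /p/, /θ/, /g/; each receives one epenthetic vowel.

5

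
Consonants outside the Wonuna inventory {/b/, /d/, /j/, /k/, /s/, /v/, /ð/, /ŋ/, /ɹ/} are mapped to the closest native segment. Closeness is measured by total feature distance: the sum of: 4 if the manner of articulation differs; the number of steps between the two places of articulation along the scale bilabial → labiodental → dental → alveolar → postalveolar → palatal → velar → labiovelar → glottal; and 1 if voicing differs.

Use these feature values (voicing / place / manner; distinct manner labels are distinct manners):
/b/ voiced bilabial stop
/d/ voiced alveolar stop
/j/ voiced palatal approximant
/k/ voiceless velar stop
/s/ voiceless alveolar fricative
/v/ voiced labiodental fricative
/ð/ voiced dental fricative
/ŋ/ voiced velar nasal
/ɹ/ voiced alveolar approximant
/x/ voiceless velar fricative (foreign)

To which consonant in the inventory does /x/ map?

/s/ is closest: same manner (fricative), place distance 3 (velar→alveolar), same voicing; total 3. Next closest is /k/ at distance 4.

s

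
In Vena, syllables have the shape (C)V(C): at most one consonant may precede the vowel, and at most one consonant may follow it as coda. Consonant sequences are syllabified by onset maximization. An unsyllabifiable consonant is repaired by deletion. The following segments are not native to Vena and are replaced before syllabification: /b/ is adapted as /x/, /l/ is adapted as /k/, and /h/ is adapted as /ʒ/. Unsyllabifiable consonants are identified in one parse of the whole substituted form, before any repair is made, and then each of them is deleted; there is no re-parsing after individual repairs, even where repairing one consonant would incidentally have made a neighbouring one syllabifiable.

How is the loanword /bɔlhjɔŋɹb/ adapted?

xɔkjɔŋ

Substitution: /b/ → /x/, /l/ → /k/, /h/ → /ʒ/, giving /xɔkʒjɔŋɹx/.
Under (C)V(C), the unsyllabifiable consonants are /ʒ/, /ɹ/, /x/ (at most one coda consonant is licensed; onsets are limited to one consonant).
Deletion applies to /ʒ/, /ɹ/, /x/.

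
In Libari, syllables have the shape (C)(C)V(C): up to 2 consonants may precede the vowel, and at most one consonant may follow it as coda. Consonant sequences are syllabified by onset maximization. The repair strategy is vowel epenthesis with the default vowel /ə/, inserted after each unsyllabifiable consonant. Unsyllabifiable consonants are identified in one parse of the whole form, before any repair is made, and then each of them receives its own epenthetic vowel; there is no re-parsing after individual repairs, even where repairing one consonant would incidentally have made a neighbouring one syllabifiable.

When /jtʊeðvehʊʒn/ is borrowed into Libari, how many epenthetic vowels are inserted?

1

The unsyllabifiable consonants are /n/; each receives one epenthetic vowel.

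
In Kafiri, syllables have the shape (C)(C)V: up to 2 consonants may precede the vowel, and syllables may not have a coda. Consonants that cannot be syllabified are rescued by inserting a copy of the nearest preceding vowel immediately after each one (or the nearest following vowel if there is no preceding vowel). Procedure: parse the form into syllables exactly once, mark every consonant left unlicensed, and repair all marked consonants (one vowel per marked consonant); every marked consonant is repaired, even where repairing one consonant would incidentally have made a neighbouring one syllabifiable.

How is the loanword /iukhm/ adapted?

iukuhumu

Under (C)(C)V, the unsyllabifiable consonants are /k/, /h/, /m/ (no codas are permitted; onsets may contain at most 2 consonants).
Each unlicensed consonant becomes the onset of a new syllable: /k/ → /ku/, /h/ → /hu/, /m/ → /mu/.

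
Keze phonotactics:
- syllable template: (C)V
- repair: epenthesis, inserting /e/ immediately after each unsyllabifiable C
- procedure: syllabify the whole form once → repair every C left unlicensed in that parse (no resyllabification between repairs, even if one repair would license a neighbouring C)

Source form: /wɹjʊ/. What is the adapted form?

Syllabifying with onset maximization leaves /w/, /ɹ/ stranded (no codas are permitted; onsets are limited to one consonant).
Each unlicensed consonant becomes the onset of a new syllable: /w/ → /we/, /ɹ/ → /ɹe/.

weɹejʊ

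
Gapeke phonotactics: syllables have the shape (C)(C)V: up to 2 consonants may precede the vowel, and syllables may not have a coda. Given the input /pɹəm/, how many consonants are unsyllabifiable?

1

The consonants /m/ cannot be parsed into a legal (C)(C)V syllable (no codas are permitted; onsets may contain at most 2 consonants).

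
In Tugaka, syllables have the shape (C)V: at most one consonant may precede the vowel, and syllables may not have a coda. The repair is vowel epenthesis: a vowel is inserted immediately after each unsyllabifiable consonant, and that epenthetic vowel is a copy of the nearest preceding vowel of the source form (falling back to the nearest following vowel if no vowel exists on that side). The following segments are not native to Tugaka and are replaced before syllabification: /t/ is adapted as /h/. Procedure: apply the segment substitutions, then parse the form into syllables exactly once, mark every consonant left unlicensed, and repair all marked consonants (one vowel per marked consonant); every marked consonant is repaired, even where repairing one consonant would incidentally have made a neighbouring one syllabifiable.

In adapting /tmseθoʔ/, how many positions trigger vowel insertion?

After substitution the input is /hmseθoʔ/.
The unsyllabifiable consonants are /h/, /m/, /ʔ/; each receives one epenthetic vowel.

3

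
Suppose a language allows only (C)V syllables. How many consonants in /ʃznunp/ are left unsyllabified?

The consonants /ʃ/, /z/, /n/, /p/ cannot be parsed into a legal (C)V syllable (no codas are permitted; onsets are limited to one consonant).

4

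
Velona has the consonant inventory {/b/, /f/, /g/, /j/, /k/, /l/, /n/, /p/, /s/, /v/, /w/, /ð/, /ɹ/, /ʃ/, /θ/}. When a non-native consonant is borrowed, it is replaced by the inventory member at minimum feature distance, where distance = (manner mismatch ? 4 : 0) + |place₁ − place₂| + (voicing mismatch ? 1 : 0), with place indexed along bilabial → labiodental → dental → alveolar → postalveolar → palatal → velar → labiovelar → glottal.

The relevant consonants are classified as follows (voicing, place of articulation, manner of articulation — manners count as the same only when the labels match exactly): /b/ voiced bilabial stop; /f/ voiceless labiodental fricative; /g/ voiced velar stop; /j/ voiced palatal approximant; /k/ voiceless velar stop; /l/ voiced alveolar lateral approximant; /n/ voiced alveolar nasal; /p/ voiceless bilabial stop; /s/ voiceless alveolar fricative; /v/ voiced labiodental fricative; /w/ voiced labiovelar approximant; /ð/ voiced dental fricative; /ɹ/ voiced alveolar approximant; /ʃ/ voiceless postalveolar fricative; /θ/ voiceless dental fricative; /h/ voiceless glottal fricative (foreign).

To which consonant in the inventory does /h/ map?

/ʃ/ is closest: same manner (fricative), place distance 4 (glottal→postalveolar), same voicing; total 4. Next closest is /s/ at distance 5.

ʃ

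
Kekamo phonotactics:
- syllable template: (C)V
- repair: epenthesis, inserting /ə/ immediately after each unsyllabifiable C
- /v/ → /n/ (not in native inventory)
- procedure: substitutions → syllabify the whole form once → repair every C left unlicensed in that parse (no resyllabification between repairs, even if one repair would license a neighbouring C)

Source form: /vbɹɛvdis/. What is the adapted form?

Substitution: /v/ → /n/, giving /nbɹɛndis/.
Syllabifying with onset maximization leaves /n/, /b/, /n/, /s/ stranded (no codas are permitted; onsets are limited to one consonant).
Epenthesis after each stranded consonant: /n/ → /nə/, /b/ → /bə/, /n/ → /nə/, /s/ → /sə/.

nəbəɹɛnədisə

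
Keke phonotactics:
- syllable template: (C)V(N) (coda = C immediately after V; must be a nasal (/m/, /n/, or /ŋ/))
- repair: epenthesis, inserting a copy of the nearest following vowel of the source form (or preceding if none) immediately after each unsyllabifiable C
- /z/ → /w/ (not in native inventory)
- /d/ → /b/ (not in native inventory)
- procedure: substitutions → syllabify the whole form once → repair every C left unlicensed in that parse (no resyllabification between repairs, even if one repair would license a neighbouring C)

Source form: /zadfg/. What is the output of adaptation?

Substitution: /z/ → /w/, /d/ → /b/, giving /wabfg/.
The consonants /b/, /f/, /g/ cannot be parsed into a legal (C)V(N) syllable (only a nasal (/m/, /n/, or /ŋ/) is licensed in coda position; onsets are limited to one consonant).
Inserting the epenthetic vowel yields /b/ → /ba/, /f/ → /fa/, /g/ → /ga/.

wabafaga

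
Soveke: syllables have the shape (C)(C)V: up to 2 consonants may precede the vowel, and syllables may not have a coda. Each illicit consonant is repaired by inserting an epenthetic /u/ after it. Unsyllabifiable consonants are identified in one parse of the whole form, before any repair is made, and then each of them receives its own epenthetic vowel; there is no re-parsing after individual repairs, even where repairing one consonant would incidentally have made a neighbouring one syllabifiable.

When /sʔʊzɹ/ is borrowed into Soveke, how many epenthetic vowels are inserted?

The unsyllabifiable consonants are /z/, /ɹ/; each receives one epenthetic vowel.

2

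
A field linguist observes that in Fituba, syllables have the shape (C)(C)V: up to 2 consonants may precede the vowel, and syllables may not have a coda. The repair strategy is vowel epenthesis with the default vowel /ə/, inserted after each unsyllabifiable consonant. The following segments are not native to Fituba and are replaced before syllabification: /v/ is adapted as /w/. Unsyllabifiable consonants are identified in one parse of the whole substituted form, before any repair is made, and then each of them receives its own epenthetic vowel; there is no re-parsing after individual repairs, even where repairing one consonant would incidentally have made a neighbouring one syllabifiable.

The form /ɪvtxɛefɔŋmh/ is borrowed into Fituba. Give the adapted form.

ɪwətxɛefɔŋəməhə

Substitution: /v/ → /w/, giving /ɪwtxɛefɔŋmh/.
Syllabifying with onset maximization leaves /w/, /ŋ/, /m/, /h/ stranded (no codas are permitted; onsets may contain at most 2 consonants).
Epenthesis after each stranded consonant: /w/ → /wə/, /ŋ/ → /ŋə/, /m/ → /mə/, /h/ → /hə/.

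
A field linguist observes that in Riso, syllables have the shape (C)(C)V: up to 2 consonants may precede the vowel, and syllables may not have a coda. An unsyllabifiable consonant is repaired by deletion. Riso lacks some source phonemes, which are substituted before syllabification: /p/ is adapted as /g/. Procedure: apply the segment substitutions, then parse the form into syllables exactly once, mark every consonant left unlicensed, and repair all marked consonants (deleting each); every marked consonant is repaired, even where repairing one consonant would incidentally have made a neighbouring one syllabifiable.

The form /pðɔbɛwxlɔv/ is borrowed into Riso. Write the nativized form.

gðɔbɛxlɔ

Substitution: /p/ → /g/, giving /gðɔbɛwxlɔv/.
Under (C)(C)V, the unsyllabifiable consonants are /w/, /v/ (no codas are permitted; onsets may contain at most 2 consonants).
Deletion applies to /w/, /v/.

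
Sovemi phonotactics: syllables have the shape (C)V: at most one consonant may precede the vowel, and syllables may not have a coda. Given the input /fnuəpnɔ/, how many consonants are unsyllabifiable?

2

Syllabifying with onset maximization leaves /f/, /p/ stranded (no codas are permitted; onsets are limited to one consonant).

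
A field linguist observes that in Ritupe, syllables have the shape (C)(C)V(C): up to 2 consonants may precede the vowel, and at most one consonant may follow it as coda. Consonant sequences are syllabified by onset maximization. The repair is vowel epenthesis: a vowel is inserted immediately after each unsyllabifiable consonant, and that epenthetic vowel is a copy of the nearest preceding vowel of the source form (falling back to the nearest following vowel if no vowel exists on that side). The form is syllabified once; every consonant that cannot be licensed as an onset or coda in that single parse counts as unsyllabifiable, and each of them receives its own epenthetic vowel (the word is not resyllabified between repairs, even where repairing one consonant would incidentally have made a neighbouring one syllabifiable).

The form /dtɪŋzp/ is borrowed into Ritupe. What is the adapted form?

dtɪŋzɪpɪ

Under (C)(C)V(C), the unsyllabifiable consonants are /z/, /p/ (at most one coda consonant is licensed; onsets may contain at most 2 consonants).
Epenthesis after each stranded consonant: /z/ → /zɪ/, /p/ → /pɪ/.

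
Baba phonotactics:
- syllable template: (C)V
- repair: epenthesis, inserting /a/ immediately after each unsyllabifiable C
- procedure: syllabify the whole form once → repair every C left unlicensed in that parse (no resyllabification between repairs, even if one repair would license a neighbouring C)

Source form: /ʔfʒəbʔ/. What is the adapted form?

ʔafaʒəbaʔa

Under (C)V, the unsyllabifiable consonants are /ʔ/, /f/, /b/, /ʔ/ (no codas are permitted; onsets are limited to one consonant).
Epenthesis after each stranded consonant: /ʔ/ → /ʔa/, /f/ → /fa/, /b/ → /ba/, /ʔ/ → /ʔa/.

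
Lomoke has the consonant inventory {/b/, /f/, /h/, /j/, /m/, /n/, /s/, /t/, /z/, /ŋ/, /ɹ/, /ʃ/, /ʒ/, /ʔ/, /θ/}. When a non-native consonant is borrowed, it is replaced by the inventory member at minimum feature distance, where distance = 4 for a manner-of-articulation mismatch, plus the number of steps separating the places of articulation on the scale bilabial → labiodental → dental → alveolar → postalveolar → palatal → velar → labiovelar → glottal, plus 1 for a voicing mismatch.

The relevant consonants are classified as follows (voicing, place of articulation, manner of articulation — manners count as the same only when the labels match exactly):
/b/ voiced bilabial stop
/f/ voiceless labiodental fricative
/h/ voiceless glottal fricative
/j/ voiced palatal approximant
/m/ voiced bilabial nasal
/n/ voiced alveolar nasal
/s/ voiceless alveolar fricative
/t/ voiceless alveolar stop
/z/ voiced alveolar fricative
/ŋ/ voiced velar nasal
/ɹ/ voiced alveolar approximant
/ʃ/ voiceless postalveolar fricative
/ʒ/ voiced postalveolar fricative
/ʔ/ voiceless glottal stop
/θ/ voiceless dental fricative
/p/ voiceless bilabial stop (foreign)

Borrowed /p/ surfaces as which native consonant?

/b/ is closest: same manner (stop), place distance 0 (bilabial→bilabial), voicing differs (+1); total 1. Next closest is /t/ at distance 3.

b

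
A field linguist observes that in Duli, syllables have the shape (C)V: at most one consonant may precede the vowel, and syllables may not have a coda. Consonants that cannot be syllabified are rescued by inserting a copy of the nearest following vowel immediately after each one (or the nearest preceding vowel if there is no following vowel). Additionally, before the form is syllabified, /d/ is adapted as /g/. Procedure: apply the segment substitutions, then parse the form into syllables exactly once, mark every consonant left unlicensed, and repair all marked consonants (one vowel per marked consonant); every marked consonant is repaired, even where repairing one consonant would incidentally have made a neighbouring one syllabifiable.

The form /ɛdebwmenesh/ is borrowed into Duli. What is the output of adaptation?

ɛgebewemenesehe

Substitution: /d/ → /g/, giving /ɛgebwmenesh/.
The consonants /b/, /w/, /s/, /h/ cannot be parsed into a legal (C)V syllable (no codas are permitted; onsets are limited to one consonant).
Epenthesis after each stranded consonant: /b/ → /be/, /w/ → /we/, /s/ → /se/, /h/ → /he/.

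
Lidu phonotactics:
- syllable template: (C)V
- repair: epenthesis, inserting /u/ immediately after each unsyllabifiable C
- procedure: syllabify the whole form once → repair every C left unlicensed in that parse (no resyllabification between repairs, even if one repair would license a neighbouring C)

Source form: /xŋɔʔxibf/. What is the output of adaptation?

xuŋɔʔuxibufu

Under (C)V, the unsyllabifiable consonants are /x/, /ʔ/, /b/, /f/ (no codas are permitted; onsets are limited to one consonant).
Each unlicensed consonant becomes the onset of a new syllable: /x/ → /xu/, /ʔ/ → /ʔu/, /b/ → /bu/, /f/ → /fu/.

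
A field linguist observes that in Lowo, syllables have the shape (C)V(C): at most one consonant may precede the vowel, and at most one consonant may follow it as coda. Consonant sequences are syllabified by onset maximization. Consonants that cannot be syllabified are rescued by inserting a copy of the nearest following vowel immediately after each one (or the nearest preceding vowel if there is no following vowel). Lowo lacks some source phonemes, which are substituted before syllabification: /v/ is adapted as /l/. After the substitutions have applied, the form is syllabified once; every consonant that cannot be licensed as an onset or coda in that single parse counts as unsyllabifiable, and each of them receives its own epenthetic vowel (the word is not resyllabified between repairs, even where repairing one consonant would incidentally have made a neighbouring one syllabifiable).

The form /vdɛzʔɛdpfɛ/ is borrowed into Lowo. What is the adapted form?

Substitution: /v/ → /l/, giving /ldɛzʔɛdpfɛ/.
The consonants /l/, /p/ cannot be parsed into a legal (C)V(C) syllable (at most one coda consonant is licensed; onsets are limited to one consonant).
Epenthesis after each stranded consonant: /l/ → /lɛ/, /p/ → /pɛ/.

lɛdɛzʔɛdpɛfɛ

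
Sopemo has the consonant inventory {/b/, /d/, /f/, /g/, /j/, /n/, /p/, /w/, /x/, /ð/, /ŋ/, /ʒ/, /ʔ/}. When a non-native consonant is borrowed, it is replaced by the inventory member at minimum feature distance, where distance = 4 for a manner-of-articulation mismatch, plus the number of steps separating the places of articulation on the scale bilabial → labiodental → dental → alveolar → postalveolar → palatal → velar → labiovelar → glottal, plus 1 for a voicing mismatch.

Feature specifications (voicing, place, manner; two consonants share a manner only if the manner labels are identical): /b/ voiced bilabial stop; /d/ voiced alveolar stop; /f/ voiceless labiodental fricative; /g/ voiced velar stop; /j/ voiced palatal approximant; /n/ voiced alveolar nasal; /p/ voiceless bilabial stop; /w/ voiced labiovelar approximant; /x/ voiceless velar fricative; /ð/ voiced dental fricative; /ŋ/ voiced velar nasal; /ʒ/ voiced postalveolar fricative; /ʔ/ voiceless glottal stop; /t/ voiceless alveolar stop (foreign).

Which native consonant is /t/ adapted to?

/d/ is closest: same manner (stop), place distance 0 (alveolar→alveolar), voicing differs (+1); total 1. Next closest is /p/ at distance 3.

d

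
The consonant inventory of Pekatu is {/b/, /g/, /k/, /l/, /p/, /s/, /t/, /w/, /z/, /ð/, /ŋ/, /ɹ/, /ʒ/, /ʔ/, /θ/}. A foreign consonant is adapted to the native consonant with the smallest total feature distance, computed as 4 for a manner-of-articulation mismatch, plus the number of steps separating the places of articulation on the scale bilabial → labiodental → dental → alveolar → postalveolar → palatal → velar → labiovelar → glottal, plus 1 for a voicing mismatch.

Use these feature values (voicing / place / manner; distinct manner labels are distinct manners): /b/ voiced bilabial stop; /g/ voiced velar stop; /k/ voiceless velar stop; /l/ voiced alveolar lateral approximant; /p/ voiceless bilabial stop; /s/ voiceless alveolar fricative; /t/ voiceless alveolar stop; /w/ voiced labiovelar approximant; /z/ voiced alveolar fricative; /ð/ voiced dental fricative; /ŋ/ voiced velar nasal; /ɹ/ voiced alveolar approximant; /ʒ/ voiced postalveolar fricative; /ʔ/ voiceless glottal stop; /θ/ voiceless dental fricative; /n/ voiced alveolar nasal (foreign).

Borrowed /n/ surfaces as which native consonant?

/ŋ/ is closest: same manner (nasal), place distance 3 (alveolar→velar), same voicing; total 3. Next closest is /l/ at distance 4.

ŋ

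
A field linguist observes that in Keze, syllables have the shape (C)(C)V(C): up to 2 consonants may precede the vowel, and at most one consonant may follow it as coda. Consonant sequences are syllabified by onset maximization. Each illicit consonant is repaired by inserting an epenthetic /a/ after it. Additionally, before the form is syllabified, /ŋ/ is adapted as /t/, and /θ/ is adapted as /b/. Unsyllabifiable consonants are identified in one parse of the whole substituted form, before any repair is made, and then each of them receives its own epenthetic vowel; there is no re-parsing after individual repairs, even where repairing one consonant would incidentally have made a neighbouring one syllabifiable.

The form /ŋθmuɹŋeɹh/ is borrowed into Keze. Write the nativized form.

tabmuɹteɹha

Substitution: /ŋ/ → /t/, /θ/ → /b/, giving /tbmuɹteɹh/.
Syllabifying with onset maximization leaves /t/, /h/ stranded (at most one coda consonant is licensed; onsets may contain at most 2 consonants).
Epenthesis after each stranded consonant: /t/ → /ta/, /h/ → /ha/.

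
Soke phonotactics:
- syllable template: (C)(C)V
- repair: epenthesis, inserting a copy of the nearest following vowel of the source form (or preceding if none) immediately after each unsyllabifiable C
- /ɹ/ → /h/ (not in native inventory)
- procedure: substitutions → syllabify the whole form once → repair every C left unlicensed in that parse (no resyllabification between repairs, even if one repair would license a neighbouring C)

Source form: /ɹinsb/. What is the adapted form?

Substitution: /ɹ/ → /h/, giving /hinsb/.
Under (C)(C)V, the unsyllabifiable consonants are /n/, /s/, /b/ (no codas are permitted; onsets may contain at most 2 consonants).
Epenthesis after each stranded consonant: /n/ → /ni/, /s/ → /si/, /b/ → /bi/.

hinisibi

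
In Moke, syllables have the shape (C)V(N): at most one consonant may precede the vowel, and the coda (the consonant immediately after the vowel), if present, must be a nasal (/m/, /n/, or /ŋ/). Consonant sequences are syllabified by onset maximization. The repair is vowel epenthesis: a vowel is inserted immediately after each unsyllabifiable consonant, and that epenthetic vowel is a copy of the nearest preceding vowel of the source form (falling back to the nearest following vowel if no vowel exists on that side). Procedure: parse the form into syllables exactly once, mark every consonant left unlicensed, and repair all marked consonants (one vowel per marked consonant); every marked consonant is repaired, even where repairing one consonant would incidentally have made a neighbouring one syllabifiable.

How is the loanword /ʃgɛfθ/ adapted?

Under (C)V(N), the unsyllabifiable consonants are /ʃ/, /f/, /θ/ (only a nasal (/m/, /n/, or /ŋ/) is licensed in coda position; onsets are limited to one consonant).
Epenthesis after each stranded consonant: /ʃ/ → /ʃɛ/, /f/ → /fɛ/, /θ/ → /θɛ/.

ʃɛgɛfɛθɛ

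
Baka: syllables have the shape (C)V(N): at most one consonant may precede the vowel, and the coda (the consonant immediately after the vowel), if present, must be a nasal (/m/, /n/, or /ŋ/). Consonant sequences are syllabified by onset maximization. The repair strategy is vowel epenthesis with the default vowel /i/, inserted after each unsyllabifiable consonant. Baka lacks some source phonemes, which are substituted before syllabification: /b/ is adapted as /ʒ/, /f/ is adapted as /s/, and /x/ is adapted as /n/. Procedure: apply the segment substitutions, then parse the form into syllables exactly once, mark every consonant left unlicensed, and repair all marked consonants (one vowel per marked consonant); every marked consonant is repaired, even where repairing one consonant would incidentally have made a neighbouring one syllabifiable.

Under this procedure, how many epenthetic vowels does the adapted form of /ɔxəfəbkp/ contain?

3

After substitution the input is /ɔnəsəʒkp/.
The unsyllabifiable consonants are /ʒ/, /k/, /p/; each receives one epenthetic vowel.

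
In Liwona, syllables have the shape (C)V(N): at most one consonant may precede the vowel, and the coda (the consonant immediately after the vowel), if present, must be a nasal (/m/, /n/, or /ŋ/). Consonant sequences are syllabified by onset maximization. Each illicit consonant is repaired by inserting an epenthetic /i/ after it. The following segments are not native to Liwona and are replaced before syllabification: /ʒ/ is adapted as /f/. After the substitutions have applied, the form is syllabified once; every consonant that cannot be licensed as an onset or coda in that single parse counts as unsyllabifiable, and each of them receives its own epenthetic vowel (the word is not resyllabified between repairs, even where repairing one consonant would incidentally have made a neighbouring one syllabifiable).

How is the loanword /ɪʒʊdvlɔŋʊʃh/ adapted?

Substitution: /ʒ/ → /f/, giving /ɪfʊdvlɔŋʊʃh/.
The consonants /d/, /v/, /ʃ/, /h/ cannot be parsed into a legal (C)V(N) syllable (only a nasal (/m/, /n/, or /ŋ/) is licensed in coda position; onsets are limited to one consonant).
Epenthesis after each stranded consonant: /d/ → /di/, /v/ → /vi/, /ʃ/ → /ʃi/, /h/ → /hi/.

ɪfʊdivilɔŋʊʃihi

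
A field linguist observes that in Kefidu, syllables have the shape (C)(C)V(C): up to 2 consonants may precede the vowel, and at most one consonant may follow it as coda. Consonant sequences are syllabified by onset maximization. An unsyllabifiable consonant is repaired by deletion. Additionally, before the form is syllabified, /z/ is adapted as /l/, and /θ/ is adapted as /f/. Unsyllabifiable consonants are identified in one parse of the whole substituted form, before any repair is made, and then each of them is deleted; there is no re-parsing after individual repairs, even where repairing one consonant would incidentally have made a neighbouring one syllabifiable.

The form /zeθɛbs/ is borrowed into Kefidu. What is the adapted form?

Substitution: /z/ → /l/, /θ/ → /f/, giving /lefɛbs/.
Under (C)(C)V(C), the unsyllabifiable consonants are /s/ (at most one coda consonant is licensed; onsets may contain at most 2 consonants).
Deletion applies to /s/.

lefɛb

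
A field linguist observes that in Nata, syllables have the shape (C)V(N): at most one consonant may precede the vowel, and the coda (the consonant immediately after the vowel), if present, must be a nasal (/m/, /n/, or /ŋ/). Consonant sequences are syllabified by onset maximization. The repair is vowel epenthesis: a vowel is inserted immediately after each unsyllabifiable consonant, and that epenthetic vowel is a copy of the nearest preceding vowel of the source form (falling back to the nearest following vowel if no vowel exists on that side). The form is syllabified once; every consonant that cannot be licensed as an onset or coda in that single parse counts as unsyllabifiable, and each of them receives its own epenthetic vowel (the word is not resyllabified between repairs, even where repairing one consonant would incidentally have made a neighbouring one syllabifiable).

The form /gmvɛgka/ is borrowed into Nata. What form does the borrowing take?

gɛmɛvɛgɛka

Under (C)V(N), the unsyllabifiable consonants are /g/, /m/, /g/ (only a nasal (/m/, /n/, or /ŋ/) is licensed in coda position; onsets are limited to one consonant).
Inserting the epenthetic vowel yields /g/ → /gɛ/, /m/ → /mɛ/, /g/ → /gɛ/.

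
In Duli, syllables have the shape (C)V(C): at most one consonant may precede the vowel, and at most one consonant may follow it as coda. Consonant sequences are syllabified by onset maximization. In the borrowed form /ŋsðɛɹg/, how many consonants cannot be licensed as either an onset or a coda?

3

Syllabifying with onset maximization leaves /ŋ/, /s/, /g/ stranded (at most one coda consonant is licensed; onsets are limited to one consonant).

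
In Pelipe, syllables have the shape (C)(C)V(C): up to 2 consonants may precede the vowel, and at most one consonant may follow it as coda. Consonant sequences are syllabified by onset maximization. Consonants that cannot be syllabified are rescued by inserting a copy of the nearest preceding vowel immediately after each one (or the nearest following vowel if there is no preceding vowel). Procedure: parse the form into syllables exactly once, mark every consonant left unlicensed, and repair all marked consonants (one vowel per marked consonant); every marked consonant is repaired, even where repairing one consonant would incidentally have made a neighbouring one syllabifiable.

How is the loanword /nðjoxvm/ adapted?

Syllabifying with onset maximization leaves /n/, /v/, /m/ stranded (at most one coda consonant is licensed; onsets may contain at most 2 consonants).
Inserting the epenthetic vowel yields /n/ → /no/, /v/ → /vo/, /m/ → /mo/.

noðjoxvomo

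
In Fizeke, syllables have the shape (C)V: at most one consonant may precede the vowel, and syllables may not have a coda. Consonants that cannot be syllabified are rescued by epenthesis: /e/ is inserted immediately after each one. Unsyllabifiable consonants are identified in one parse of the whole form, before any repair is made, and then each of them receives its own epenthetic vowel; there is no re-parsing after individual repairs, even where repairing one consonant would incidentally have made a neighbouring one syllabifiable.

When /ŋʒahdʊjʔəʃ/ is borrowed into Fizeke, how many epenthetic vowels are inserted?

4

The unsyllabifiable consonants are /ŋ/, /h/, /j/, /ʃ/; each receives one epenthetic vowel.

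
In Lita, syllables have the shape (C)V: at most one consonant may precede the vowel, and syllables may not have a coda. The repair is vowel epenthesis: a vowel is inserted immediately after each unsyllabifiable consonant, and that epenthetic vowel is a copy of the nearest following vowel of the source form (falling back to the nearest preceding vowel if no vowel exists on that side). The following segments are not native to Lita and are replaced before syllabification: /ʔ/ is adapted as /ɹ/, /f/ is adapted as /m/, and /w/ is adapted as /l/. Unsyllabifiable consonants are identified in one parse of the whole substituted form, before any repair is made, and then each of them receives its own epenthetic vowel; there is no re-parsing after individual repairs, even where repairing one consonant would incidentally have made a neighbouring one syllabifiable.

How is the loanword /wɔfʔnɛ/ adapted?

lɔmɛɹɛnɛ

Substitution: /w/ → /l/, /f/ → /m/, /ʔ/ → /ɹ/, giving /lɔmɹnɛ/.
The consonants /m/, /ɹ/ cannot be parsed into a legal (C)V syllable (no codas are permitted; onsets are limited to one consonant).
Inserting the epenthetic vowel yields /m/ → /mɛ/, /ɹ/ → /ɹɛ/.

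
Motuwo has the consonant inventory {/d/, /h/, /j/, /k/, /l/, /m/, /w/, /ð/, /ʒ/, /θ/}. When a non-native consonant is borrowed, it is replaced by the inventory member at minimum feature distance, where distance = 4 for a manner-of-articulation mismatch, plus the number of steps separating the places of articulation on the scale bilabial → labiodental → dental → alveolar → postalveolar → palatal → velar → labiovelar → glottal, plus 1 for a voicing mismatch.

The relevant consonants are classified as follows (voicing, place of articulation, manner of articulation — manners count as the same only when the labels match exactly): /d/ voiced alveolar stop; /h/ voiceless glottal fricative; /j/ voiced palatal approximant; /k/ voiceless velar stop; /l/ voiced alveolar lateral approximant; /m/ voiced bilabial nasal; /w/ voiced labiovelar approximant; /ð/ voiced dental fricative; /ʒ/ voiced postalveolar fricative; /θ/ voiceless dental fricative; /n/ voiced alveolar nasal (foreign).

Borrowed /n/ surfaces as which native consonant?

/m/ is closest: same manner (nasal), place distance 3 (alveolar→bilabial), same voicing; total 3. Next closest is /d/ at distance 4.

m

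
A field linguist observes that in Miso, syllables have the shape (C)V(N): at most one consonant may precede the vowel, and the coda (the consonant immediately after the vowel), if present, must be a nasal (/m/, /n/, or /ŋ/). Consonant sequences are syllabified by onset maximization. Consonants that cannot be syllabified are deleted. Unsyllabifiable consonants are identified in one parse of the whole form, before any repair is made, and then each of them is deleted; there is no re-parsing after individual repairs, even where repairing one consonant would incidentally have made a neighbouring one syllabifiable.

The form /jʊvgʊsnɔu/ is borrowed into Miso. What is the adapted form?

Under (C)V(N), the unsyllabifiable consonants are /v/, /s/ (only a nasal (/m/, /n/, or /ŋ/) is licensed in coda position; onsets are limited to one consonant).
Each unlicensed consonant is deleted: /v/, /s/.

jʊgʊnɔu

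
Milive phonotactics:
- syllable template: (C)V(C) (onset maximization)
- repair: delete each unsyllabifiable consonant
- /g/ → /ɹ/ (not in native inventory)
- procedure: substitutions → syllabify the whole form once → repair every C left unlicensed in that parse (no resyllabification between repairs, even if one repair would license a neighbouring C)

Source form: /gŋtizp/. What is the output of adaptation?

tiz

Substitution: /g/ → /ɹ/, giving /ɹŋtizp/.
Syllabifying with onset maximization leaves /ɹ/, /ŋ/, /p/ stranded (at most one coda consonant is licensed; onsets are limited to one consonant).
Deleting the stranded consonants removes /ɹ/, /ŋ/, /p/.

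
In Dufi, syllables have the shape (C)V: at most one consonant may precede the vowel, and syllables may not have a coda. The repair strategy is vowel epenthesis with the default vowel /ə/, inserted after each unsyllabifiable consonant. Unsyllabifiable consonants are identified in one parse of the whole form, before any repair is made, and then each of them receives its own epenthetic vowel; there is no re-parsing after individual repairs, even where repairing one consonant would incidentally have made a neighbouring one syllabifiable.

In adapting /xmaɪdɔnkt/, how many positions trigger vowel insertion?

4

The unsyllabifiable consonants are /x/, /n/, /k/, /t/; each receives one epenthetic vowel.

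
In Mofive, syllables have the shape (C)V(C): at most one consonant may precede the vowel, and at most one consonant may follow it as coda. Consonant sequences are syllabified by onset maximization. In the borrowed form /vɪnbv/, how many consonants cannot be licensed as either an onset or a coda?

2

Syllabifying with onset maximization leaves /b/, /v/ stranded (at most one coda consonant is licensed; onsets are limited to one consonant).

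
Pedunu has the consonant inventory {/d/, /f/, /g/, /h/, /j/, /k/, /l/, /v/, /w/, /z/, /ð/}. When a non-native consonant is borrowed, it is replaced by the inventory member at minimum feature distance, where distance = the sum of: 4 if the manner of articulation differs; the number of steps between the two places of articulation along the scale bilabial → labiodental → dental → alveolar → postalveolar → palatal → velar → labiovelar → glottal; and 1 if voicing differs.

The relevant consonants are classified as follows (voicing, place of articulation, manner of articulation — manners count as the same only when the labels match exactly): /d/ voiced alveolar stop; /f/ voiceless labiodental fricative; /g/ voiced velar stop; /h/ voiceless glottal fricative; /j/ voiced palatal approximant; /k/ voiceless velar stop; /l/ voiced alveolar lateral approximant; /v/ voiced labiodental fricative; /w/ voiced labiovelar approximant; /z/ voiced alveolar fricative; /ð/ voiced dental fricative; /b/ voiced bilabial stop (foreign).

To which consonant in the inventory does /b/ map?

/d/ is closest: same manner (stop), place distance 3 (bilabial→alveolar), same voicing; total 3. Next closest is /v/ at distance 5.

d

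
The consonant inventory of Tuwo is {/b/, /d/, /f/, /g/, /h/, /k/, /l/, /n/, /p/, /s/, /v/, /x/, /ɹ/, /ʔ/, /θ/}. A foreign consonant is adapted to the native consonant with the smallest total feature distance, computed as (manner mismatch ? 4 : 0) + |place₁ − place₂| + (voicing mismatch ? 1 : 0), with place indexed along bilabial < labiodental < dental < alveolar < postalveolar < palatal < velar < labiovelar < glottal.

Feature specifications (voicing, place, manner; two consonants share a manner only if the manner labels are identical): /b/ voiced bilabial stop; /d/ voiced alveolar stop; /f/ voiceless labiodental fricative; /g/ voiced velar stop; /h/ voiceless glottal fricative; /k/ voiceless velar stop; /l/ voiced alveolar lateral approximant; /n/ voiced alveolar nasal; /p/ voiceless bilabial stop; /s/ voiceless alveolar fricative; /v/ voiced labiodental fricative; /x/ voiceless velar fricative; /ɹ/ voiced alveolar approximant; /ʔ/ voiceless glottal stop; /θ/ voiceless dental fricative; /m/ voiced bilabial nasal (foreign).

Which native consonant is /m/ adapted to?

/n/ is closest: same manner (nasal), place distance 3 (bilabial→alveolar), same voicing; total 3. Next closest is /b/ at distance 4.

n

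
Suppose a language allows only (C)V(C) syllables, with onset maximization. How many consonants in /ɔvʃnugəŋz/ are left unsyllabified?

2

Syllabifying with onset maximization leaves /ʃ/, /z/ stranded (at most one coda consonant is licensed; onsets are limited to one consonant).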